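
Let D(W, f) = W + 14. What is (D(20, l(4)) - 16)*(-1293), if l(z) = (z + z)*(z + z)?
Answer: -23274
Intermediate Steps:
l(z) = 4*z² (l(z) = (2*z)*(2*z) = 4*z²)
D(W, f) = 14 + W
(D(20, l(4)) - 16)*(-1293) = ((14 + 20) - 16)*(-1293) = (34 - 16)*(-1293) = 18*(-1293) = -23274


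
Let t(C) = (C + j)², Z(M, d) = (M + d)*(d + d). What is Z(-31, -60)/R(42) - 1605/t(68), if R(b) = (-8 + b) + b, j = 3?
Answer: 13731435/95779 ≈ 143.37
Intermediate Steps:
Z(M, d) = 2*d*(M + d) (Z(M, d) = (M + d)*(2*d) = 2*d*(M + d))
R(b) = -8 + 2*b
t(C) = (3 + C)² (t(C) = (C + 3)² = (3 + C)²)
Z(-31, -60)/R(42) - 1605/t(68) = (2*(-60)*(-31 - 60))/(-8 + 2*42) - 1605/(3 + 68)² = (2*(-60)*(-91))/(-8 + 84) - 1605/(71²) = 10920/76 - 1605/5041 = 10920*(1/76) - 1605*1/5041 = 2730/19 - 1605/5041 = 13731435/95779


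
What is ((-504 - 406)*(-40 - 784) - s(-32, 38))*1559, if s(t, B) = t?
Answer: 1169050448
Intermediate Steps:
((-504 - 406)*(-40 - 784) - s(-32, 38))*1559 = ((-504 - 406)*(-40 - 784) - 1*(-32))*1559 = (-910*(-824) + 32)*1559 = (749840 + 32)*1559 = 749872*1559 = 1169050448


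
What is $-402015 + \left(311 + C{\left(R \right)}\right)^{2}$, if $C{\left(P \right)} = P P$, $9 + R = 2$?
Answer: $-272415$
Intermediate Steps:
$R = -7$ ($R = -9 + 2 = -7$)
$C{\left(P \right)} = P^{2}$
$-402015 + \left(311 + C{\left(R \right)}\right)^{2} = -402015 + \left(311 + \left(-7\right)^{2}\right)^{2} = -402015 + \left(311 + 49\right)^{2} = -402015 + 360^{2} = -402015 + 129600 = -272415$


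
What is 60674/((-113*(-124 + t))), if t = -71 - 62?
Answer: 60674/29041 ≈ 2.0893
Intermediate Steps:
t = -133
60674/((-113*(-124 + t))) = 60674/((-113*(-124 - 133))) = 60674/((-113*(-257))) = 60674/29041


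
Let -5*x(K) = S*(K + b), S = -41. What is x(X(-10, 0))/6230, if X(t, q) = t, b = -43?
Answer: -2173/31150 ≈ -0.069759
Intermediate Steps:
x(K) = -1763/5 + 41*K/5 (x(K) = -(-41)*(K - 43)/5 = -(-41)*(-43 + K)/5 = -(1763 - 41*K)/5 = -1763/5 + 41*K/5)
x(X(-10, 0))/6230 = (-1763/5 + (41/5)*(-10))/6230 = (-1763/5 - 82)*(1/6230) = -2173/5*1/6230 = -2173/31150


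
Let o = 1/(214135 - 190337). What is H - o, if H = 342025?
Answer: 8139510949/23798 ≈ 3.4203e+5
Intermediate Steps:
o = 1/23798 ≈ 4.2020e-5
H - o = 342025 - 1*1/23798 = 342025 - 1/23798 = 8139510949/23798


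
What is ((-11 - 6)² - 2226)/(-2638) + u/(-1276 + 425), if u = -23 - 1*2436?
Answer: 8135229/2244938 ≈ 3.6238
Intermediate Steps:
u = -2459 (u = -23 - 2436 = -2459)
((-11 - 6)² - 2226)/(-2638) + u/(-1276 + 425) = ((-11 - 6)² - 2226)/(-2638) - 2459/(-1276 + 425) = ((-17)² - 2226)*(-1/2638) - 2459/(-851) = (289 - 2226)*(-1/2638) - 2459*(-1/851) = -1937*(-1/2638) + 2459/851 = 1937/2638 + 2459/851 = 8135229/2244938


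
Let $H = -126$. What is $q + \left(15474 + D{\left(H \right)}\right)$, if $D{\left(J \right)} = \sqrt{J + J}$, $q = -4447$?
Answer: $11027 + 6 i \sqrt{7} \approx 11027.0 + 15.875 i$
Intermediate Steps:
$D{\left(J \right)} = \sqrt{2} \sqrt{J}$ ($D{\left(J \right)} = \sqrt{2 J} = \sqrt{2} \sqrt{J}$)
$q + \left(15474 + D{\left(H \right)}\right) = -4447 + \left(15474 + \sqrt{2} \sqrt{-126}\right) = -4447 + \left(15474 + \sqrt{2} \cdot 3 i \sqrt{14}\right) = -4447 + \left(15474 + 6 i \sqrt{7}\right) = 11027 + 6 i \sqrt{7}$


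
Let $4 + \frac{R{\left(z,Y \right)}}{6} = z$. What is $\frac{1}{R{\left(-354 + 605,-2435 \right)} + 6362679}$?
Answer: $\frac{1}{6364161} \approx 1.5713 \cdot 10^{-7}$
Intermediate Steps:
$R{\left(z,Y \right)} = -24 + 6 z$
$\frac{1}{R{\left(-354 + 605,-2435 \right)} + 6362679} = \frac{1}{\left(-24 + 6 \left(-354 + 605\right)\right) + 6362679} = \frac{1}{\left(-24 + 6 \cdot 251\right) + 6362679} = \frac{1}{\left(-24 + 1506\right) + 6362679} = \frac{1}{1482 + 6362679} = \frac{1}{6364161}$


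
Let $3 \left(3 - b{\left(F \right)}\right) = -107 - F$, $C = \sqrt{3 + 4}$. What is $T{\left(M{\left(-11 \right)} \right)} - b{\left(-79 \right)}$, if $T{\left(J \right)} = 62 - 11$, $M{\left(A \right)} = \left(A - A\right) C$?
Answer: $\frac{116}{3} \approx 38.667$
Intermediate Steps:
$C = \sqrt{7} \approx 2.6458$
$M{\left(A \right)} = 0$ ($M{\left(A \right)} = \left(A - A\right) \sqrt{7} = 0 \sqrt{7} = 0$)
$T{\left(J \right)} = 51$
$b{\left(F \right)} = \frac{116}{3} + \frac{F}{3}$ ($b{\left(F \right)} = 3 - \frac{-107 - F}{3} = 3 + \left(\frac{107}{3} + \frac{F}{3}\right) = \frac{116}{3} + \frac{F}{3}$)
$T{\left(M{\left(-11 \right)} \right)} - b{\left(-79 \right)} = 51 - \left(\frac{116}{3} + \frac{1}{3} \left(-79\right)\right) = 51 - \left(\frac{116}{3} - \frac{79}{3}\right) = 51 - \frac{37}{3} = \frac{116}{3}$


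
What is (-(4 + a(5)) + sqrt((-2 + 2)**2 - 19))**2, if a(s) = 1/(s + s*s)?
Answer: (121 - 30*I*sqrt(19))**2/900 ≈ -2.7322 - 35.162*I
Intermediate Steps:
a(s) = 1/(s + s**2)
(-(4 + a(5)) + sqrt((-2 + 2)**2 - 19))**2 = (-(4 + 1/(5*(1 + 5))) + sqrt((-2 + 2)**2 - 19))**2 = (-(4 + (1/5)/6) + sqrt(0**2 - 19))**2 = (-(4 + (1/5)*(1/6)) + sqrt(0 - 19))**2 = (-(4 + 1/30) + sqrt(-19))**2 = (-1*121/30 + I*sqrt(19))**2 = (-121/30 + I*sqrt(19))**2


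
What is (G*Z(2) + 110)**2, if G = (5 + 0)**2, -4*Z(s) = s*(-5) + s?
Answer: 25600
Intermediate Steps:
Z(s) = s (Z(s) = -(s*(-5) + s)/4 = -(-5*s + s)/4 = -(-1)*s = s)
G = 25 (G = 5**2 = 25)
(G*Z(2) + 110)**2 = (25*2 + 110)**2 = (50 + 110)**2 = 160**2 = 25600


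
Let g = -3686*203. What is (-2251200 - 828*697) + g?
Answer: -3576574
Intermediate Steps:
g = -748258
(-2251200 - 828*697) + g = (-2251200 - 828*697) - 748258 = (-2251200 - 577116) - 748258 = -2828316 - 748258 = -3576574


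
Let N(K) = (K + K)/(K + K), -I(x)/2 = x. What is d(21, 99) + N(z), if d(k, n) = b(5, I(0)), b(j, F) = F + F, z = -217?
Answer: 1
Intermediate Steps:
I(x) = -2*x
b(j, F) = 2*F
N(K) = 1 (N(K) = (2*K)/((2*K)) = (2*K)*(1/(2*K)) = 1)
d(k, n) = 0 (d(k, n) = 2*(-2*0) = 2*0 = 0)
d(21, 99) + N(z) = 0 + 1 = 1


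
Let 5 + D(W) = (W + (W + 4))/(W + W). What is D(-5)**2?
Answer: 484/25 ≈ 19.360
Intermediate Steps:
D(W) = -5 + (4 + 2*W)/(2*W) (D(W) = -5 + (W + (W + 4))/(W + W) = -5 + (W + (4 + W))/((2*W)) = -5 + (4 + 2*W)*(1/(2*W)) = -5 + (4 + 2*W)/(2*W))
D(-5)**2 = (-4 + 2/(-5))**2 = (-4 + 2*(-1/5))**2 = (-4 - 2/5)**2 = (-22/5)**2 = 484/25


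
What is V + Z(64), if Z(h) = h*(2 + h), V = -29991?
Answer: -25767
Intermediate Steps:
V + Z(64) = -29991 + 64*(2 + 64) = -29991 + 64*66 = -29991 + 4224 = -25767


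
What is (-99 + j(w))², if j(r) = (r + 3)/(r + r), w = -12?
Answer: 622521/64 ≈ 9726.9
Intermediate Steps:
j(r) = (3 + r)/(2*r) (j(r) = (3 + r)/((2*r)) = (3 + r)*(1/(2*r)) = (3 + r)/(2*r))
(-99 + j(w))² = (-99 + (½)*(3 - 12)/(-12))² = (-99 + (½)*(-1/12)*(-9))² = (-99 + 3/8)² = (-789/8)² = 622521/64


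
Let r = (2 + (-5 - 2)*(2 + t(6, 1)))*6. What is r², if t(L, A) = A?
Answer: 12996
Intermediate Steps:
r = -114 (r = (2 + (-5 - 2)*(2 + 1))*6 = (2 - 7*3)*6 = (2 - 21)*6 = -19*6 = -114)
r² = (-114)² = 12996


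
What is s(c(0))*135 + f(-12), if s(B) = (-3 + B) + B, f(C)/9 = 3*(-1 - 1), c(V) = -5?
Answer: -1809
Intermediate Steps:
f(C) = -54 (f(C) = 9*(3*(-1 - 1)) = 9*(3*(-2)) = 9*(-6) = -54)
s(B) = -3 + 2*B
s(c(0))*135 + f(-12) = (-3 + 2*(-5))*135 - 54 = (-3 - 10)*135 - 54 = -13*135 - 54 = -1755 - 54 = -1809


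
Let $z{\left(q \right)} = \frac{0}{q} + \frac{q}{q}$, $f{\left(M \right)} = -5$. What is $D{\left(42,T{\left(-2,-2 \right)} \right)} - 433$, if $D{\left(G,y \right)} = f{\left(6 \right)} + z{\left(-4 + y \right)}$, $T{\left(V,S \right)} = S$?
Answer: $-437$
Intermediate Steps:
$z{\left(q \right)} = 1$ ($z{\left(q \right)} = 0 + 1 = 1$)
$D{\left(G,y \right)} = -4$ ($D{\left(G,y \right)} = -5 + 1 = -4$)
$D{\left(42,T{\left(-2,-2 \right)} \right)} - 433 = -4 - 433 = -437$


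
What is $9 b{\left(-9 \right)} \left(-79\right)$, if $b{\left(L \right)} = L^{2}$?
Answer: $-57591$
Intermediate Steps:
$9 b{\left(-9 \right)} \left(-79\right) = 9 \left(-9\right)^{2} \left(-79\right) = 9 \cdot 81 \left(-79\right) = 729 \left(-79\right) = -57591$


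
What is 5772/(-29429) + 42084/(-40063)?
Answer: -1469733672/1179014027 ≈ -1.2466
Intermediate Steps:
5772/(-29429) + 42084/(-40063) = 5772*(-1/29429) + 42084*(-1/40063) = -5772/29429 - 42084/40063 = -1469733672/1179014027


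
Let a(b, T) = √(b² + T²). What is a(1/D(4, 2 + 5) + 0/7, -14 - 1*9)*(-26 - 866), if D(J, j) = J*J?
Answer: -1115*√5417/4 ≈ -20516.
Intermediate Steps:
D(J, j) = J²
a(b, T) = √(T² + b²)
a(1/D(4, 2 + 5) + 0/7, -14 - 1*9)*(-26 - 866) = √((-14 - 1*9)² + (1/4² + 0/7)²)*(-26 - 866) = √((-14 - 9)² + (1/16 + 0*(⅐))²)*(-892) = √((-23)² + (1*(1/16) + 0)²)*(-892) = √(529 + (1/16 + 0)²)*(-892) = √(529 + (1/16)²)*(-892) = √(529 + 1/256)*(-892) = √(135425/256)*(-892) = (5*√5417/16)*(-892) = -1115*√5417/4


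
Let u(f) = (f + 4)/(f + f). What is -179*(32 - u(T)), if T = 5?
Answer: -55669/10 ≈ -5566.9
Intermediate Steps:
u(f) = (4 + f)/(2*f) (u(f) = (4 + f)/((2*f)) = (4 + f)*(1/(2*f)) = (4 + f)/(2*f))
-179*(32 - u(T)) = -179*(32 - (4 + 5)/(2*5)) = -179*(32 - 9/(2*5)) = -179*(32 - 1*9/10) = -179*(32 - 9/10) = -179*311/10 = -55669/10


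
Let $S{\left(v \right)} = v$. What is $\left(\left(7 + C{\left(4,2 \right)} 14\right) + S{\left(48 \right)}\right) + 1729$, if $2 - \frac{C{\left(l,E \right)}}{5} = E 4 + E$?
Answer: $1224$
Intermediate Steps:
$C{\left(l,E \right)} = 10 - 25 E$ ($C{\left(l,E \right)} = 10 - 5 \left(E 4 + E\right) = 10 - 5 \left(4 E + E\right) = 10 - 5 \cdot 5 E = 10 - 25 E$)
$\left(\left(7 + C{\left(4,2 \right)} 14\right) + S{\left(48 \right)}\right) + 1729 = \left(\left(7 + \left(10 - 50\right) 14\right) + 48\right) + 1729 = \left(\left(7 - 560\right) + 48\right) + 1729 = \left(-553 + 48\right) + 1729 = -505 + 1729 = 1224$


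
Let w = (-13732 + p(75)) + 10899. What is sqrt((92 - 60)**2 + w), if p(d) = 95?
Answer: I*sqrt(1714) ≈ 41.401*I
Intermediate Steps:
w = -2738 (w = (-13732 + 95) + 10899 = -13637 + 10899 = -2738)
sqrt((92 - 60)**2 + w) = sqrt((92 - 60)**2 - 2738) = sqrt(32**2 - 2738) = sqrt(1024 - 2738) = sqrt(-1714) = I*sqrt(1714)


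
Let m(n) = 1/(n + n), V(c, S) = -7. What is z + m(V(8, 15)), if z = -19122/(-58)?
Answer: 133825/406 ≈ 329.62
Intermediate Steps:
m(n) = 1/(2*n)
z = 9561/29 (z = -19122*(-1/58) = 9561/29 ≈ 329.69)
z + m(V(8, 15)) = 9561/29 + (½)/(-7) = 9561/29 + (½)*(-⅐) = 9561/29 - 1/14 = 133825/406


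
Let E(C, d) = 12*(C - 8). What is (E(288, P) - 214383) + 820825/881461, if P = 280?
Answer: -186007723778/881461 ≈ -2.1102e+5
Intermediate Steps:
E(C, d) = -96 + 12*C (E(C, d) = 12*(-8 + C) = -96 + 12*C)
(E(288, P) - 214383) + 820825/881461 = ((-96 + 12*288) - 214383) + 820825/881461 = ((-96 + 3456) - 214383) + 820825*(1/881461) = (3360 - 214383) + 820825/881461 = -211023 + 820825/881461 = -186007723778/881461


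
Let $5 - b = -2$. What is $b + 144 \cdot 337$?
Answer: $48535$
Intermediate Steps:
$b = 7$ ($b = 5 - -2 = 5 + 2 = 7$)
$b + 144 \cdot 337 = 7 + 144 \cdot 337 = 7 + 48528 = 48535$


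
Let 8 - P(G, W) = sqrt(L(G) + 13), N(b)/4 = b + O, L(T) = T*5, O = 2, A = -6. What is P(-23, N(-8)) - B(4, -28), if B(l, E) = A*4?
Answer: 32 - I*sqrt(102) ≈ 32.0 - 10.1*I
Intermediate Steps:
B(l, E) = -24 (B(l, E) = -6*4 = -24)
L(T) = 5*T
N(b) = 8 + 4*b (N(b) = 4*(b + 2) = 4*(2 + b) = 8 + 4*b)
P(G, W) = 8 - sqrt(13 + 5*G) (P(G, W) = 8 - sqrt(5*G + 13) = 8 - sqrt(13 + 5*G))
P(-23, N(-8)) - B(4, -28) = (8 - sqrt(13 + 5*(-23))) - 1*(-24) = (8 - sqrt(13 - 115)) + 24 = (8 - sqrt(-102)) + 24 = (8 - I*sqrt(102)) + 24 = 32 - I*sqrt(102)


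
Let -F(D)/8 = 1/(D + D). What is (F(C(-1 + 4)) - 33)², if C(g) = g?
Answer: 10609/9 ≈ 1178.8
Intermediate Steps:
F(D) = -4/D (F(D) = -8/(D + D) = -8*1/(2*D) = -4/D)
(F(C(-1 + 4)) - 33)² = (-4/(-1 + 4) - 33)² = (-4/3 - 33)² = (-103/3)² = 10609/9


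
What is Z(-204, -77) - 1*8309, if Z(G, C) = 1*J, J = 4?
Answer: -8305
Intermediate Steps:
Z(G, C) = 4 (Z(G, C) = 1*4 = 4)
Z(-204, -77) - 1*8309 = 4 - 1*8309 = 4 - 8309 = -8305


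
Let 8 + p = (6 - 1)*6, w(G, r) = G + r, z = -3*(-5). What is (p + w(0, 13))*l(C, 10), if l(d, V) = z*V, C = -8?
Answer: 5250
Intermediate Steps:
z = 15
p = 22 (p = -8 + (6 - 1)*6 = -8 + 5*6 = -8 + 30 = 22)
l(d, V) = 15*V
(p + w(0, 13))*l(C, 10) = (22 + (0 + 13))*(15*10) = (22 + 13)*150 = 35*150 = 5250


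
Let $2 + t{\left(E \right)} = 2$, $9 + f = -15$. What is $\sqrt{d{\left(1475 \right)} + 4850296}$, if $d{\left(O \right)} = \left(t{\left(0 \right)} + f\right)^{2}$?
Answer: $2 \sqrt{1212718} \approx 2202.5$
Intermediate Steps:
$f = -24$ ($f = -9 - 15 = -24$)
$t{\left(E \right)} = 0$ ($t{\left(E \right)} = -2 + 2 = 0$)
$d{\left(O \right)} = 576$ ($d{\left(O \right)} = \left(0 - 24\right)^{2} = \left(-24\right)^{2} = 576$)
$\sqrt{d{\left(1475 \right)} + 4850296} = \sqrt{576 + 4850296} = \sqrt{4850872} = 2 \sqrt{1212718}$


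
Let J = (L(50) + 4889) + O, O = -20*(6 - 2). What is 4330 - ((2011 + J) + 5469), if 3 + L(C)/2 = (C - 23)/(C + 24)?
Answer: -294288/37 ≈ -7953.7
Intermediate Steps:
L(C) = -6 + 2*(-23 + C)/(24 + C) (L(C) = -6 + 2*((C - 23)/(C + 24)) = -6 + 2*((-23 + C)/(24 + C)) = -6 + 2*(-23 + C)/(24 + C))
O = -80 (O = -20*4 = -80)
J = 177738/37 (J = (2*(-95 - 2*50)/(24 + 50) + 4889) - 80 = (2*(-95 - 100)/74 + 4889) - 80 = (2*(1/74)*(-195) + 4889) - 80 = (-195/37 + 4889) - 80 = 180698/37 - 80 = 177738/37 ≈ 4803.7)
4330 - ((2011 + J) + 5469) = 4330 - ((2011 + 177738/37) + 5469) = 4330 - (252145/37 + 5469) = 4330 - 1*454498/37 = 4330 - 454498/37 = -294288/37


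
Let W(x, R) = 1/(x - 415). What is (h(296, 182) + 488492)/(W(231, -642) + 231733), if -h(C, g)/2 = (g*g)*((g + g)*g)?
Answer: -807448858208/42638871 ≈ -18937.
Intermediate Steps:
W(x, R) = 1/(-415 + x)
h(C, g) = -4*g⁴ (h(C, g) = -2*g*g*(g + g)*g = -2*g²*(2*g)*g = -2*g²*2*g² = -4*g⁴)
(h(296, 182) + 488492)/(W(231, -642) + 231733) = (-4*182⁴ + 488492)/(1/(-415 + 231) + 231733) = (-4*1097199376 + 488492)/(1/(-184) + 231733) = (-4388797504 + 488492)/(-1/184 + 231733) = -4388309012/42638871/184 = -4388309012*184/42638871 = -807448858208/42638871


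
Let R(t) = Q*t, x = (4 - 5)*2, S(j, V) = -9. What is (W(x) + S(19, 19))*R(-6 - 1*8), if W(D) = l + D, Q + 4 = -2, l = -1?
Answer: -1008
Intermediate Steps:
Q = -6 (Q = -4 - 2 = -6)
x = -2 (x = -1*2 = -2)
R(t) = -6*t
W(D) = -1 + D
(W(x) + S(19, 19))*R(-6 - 1*8) = ((-1 - 2) - 9)*(-6*(-6 - 1*8)) = (-3 - 9)*(-6*(-6 - 8)) = -(-72)*(-14) = -12*84 = -1008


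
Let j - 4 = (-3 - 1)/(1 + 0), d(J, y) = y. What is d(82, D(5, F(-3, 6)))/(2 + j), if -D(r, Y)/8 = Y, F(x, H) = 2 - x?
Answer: -20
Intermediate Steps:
D(r, Y) = -8*Y
j = 0 (j = 4 + (-3 - 1)/(1 + 0) = 4 - 4/1 = 4 - 4*1 = 4 - 4 = 0)
d(82, D(5, F(-3, 6)))/(2 + j) = (-8*(2 - 1*(-3)))/(2 + 0) = (-8*(2 + 3))/2 = (-8*5)/2 = (1/2)*(-40) = -20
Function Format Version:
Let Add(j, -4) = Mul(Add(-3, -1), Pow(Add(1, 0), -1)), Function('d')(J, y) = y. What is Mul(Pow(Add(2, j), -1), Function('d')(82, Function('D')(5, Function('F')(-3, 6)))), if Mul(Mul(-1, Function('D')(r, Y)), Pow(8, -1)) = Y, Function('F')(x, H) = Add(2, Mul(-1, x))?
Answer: -20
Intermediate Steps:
Function('D')(r, Y) = Mul(-8, Y)
j = 0 (j = Add(4, Mul(Add(-3, -1), Pow(Add(1, 0), -1))) = Add(4, Mul(-4, Pow(1, -1))) = Add(4, Mul(-4, 1)) = Add(4, -4) = 0)
Mul(Pow(Add(2, j), -1), Function('d')(82, Function('D')(5, Function('F')(-3, 6)))) = Mul(Pow(Add(2, 0), -1), Mul(-8, Add(2, Mul(-1, -3)))) = Mul(Pow(2, -1), Mul(-8, Add(2, 3))) = Mul(Rational(1, 2), Mul(-8, 5)) = Mul(Rational(1, 2), -40) = -20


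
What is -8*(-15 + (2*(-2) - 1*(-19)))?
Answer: 0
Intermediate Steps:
-8*(-15 + (2*(-2) - 1*(-19))) = -8*(-15 + (-4 + 19)) = -8*(-15 + 15) = -8*0 = 0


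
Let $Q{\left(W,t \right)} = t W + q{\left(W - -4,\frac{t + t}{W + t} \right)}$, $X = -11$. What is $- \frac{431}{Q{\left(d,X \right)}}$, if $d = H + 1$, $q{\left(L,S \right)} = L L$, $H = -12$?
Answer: $- \frac{431}{170} \approx -2.5353$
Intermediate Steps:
$q{\left(L,S \right)} = L^{2}$
$d = -11$ ($d = -12 + 1 = -11$)
$Q{\left(W,t \right)} = \left(4 + W\right)^{2} + W t$ ($Q{\left(W,t \right)} = t W + \left(W - -4\right)^{2} = W t + \left(W + 4\right)^{2} = W t + \left(4 + W\right)^{2} = \left(4 + W\right)^{2} + W t$)
$- \frac{431}{Q{\left(d,X \right)}} = - \frac{431}{\left(4 - 11\right)^{2} - -121} = - \frac{431}{\left(-7\right)^{2} + 121} = - \frac{431}{49 + 121} = - \frac{431}{170}$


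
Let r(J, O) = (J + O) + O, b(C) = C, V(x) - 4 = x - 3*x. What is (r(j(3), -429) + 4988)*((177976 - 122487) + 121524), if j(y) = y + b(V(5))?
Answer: 730532651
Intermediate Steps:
V(x) = 4 - 2*x (V(x) = 4 + (x - 3*x) = 4 - 2*x)
j(y) = -6 + y (j(y) = y + (4 - 2*5) = y + (4 - 10) = y - 6 = -6 + y)
r(J, O) = J + 2*O
(r(j(3), -429) + 4988)*((177976 - 122487) + 121524) = (((-6 + 3) + 2*(-429)) + 4988)*((177976 - 122487) + 121524) = ((-3 - 858) + 4988)*(55489 + 121524) = (-861 + 4988)*177013 = 4127*177013 = 730532651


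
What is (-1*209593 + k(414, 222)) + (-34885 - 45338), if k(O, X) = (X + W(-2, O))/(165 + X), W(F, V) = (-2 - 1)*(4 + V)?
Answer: -869456/3 ≈ -2.8982e+5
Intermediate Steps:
W(F, V) = -12 - 3*V (W(F, V) = -3*(4 + V) = -12 - 3*V)
k(O, X) = (-12 + X - 3*O)/(165 + X) (k(O, X) = (X + (-12 - 3*O))/(165 + X) = (-12 + X - 3*O)/(165 + X))
(-1*209593 + k(414, 222)) + (-34885 - 45338) = (-1*209593 + (-12 + 222 - 3*414)/(165 + 222)) + (-34885 - 45338) = (-209593 + (-12 + 222 - 1242)/387) - 80223 = (-209593 + (1/387)*(-1032)) - 80223 = (-209593 - 8/3) - 80223 = -628787/3 - 80223 = -869456/3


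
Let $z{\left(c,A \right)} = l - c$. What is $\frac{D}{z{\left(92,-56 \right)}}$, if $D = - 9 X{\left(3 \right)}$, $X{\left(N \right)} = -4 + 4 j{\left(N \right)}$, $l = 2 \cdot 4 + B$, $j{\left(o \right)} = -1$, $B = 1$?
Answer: $- \frac{72}{83} \approx -0.86747$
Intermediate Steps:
$l = 9$ ($l = 2 \cdot 4 + 1 = 8 + 1 = 9$)
$X{\left(N \right)} = -8$ ($X{\left(N \right)} = -4 + 4 \left(-1\right) = -4 - 4 = -8$)
$z{\left(c,A \right)} = 9 - c$
$D = 72$ ($D = \left(-9\right) \left(-8\right) = 72$)
$\frac{D}{z{\left(92,-56 \right)}} = \frac{72}{9 - 92} = \frac{72}{-83} = 72 \left(- \frac{1}{83}\right) = - \frac{72}{83}$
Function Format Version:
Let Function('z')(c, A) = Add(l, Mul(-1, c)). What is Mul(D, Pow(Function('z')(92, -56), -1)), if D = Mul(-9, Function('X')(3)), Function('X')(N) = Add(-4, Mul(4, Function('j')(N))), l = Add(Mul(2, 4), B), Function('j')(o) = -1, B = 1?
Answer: Rational(-72, 83) ≈ -0.86747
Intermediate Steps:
l = 9 (l = Add(Mul(2, 4), 1) = Add(8, 1) = 9)
Function('X')(N) = -8 (Function('X')(N) = Add(-4, Mul(4, -1)) = Add(-4, -4) = -8)
Function('z')(c, A) = Add(9, Mul(-1, c))
D = 72 (D = Mul(-9, -8) = 72)
Mul(D, Pow(Function('z')(92, -56), -1)) = Mul(72, Pow(Add(9, Mul(-1, 92)), -1)) = Mul(72, Pow(Add(9, -92), -1)) = Mul(72, Pow(-83, -1)) = Mul(72, Rational(-1, 83)) = Rational(-72, 83)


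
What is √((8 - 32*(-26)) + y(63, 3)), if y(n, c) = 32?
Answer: 2*√218 ≈ 29.530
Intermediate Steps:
√((8 - 32*(-26)) + y(63, 3)) = √((8 - 32*(-26)) + 32) = √((8 + 832) + 32) = √(840 + 32) = √872 = 2*√218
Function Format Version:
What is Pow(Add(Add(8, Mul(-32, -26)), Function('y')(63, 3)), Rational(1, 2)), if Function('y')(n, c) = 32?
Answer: Mul(2, Pow(218, Rational(1, 2))) ≈ 29.530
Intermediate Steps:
Pow(Add(Add(8, Mul(-32, -26)), Function('y')(63, 3)), Rational(1, 2)) = Pow(Add(Add(8, Mul(-32, -26)), 32), Rational(1, 2)) = Pow(Add(Add(8, 832), 32), Rational(1, 2)) = Pow(Add(840, 32), Rational(1, 2)) = Pow(872, Rational(1, 2)) = Mul(2, Pow(218, Rational(1, 2)))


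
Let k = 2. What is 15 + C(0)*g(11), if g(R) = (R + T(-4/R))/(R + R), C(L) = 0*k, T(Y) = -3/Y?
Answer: 15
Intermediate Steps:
C(L) = 0 (C(L) = 0*2 = 0)
g(R) = 7/8 (g(R) = (R - 3*(-R/4))/(R + R) = (R - (-3)*R/4)/((2*R)) = (R + 3*R/4)*(1/(2*R)) = (7*R/4)*(1/(2*R)) = 7/8)
15 + C(0)*g(11) = 15 + 0*(7/8) = 15 + 0 = 15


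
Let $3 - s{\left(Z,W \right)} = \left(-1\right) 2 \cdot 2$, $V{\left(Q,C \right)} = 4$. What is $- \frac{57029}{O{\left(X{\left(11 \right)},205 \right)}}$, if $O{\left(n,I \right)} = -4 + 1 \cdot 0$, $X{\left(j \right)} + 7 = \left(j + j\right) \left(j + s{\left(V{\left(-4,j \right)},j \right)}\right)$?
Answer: $\frac{57029}{4} \approx 14257.0$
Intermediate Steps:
$s{\left(Z,W \right)} = 7$ ($s{\left(Z,W \right)} = 3 - \left(-1\right) 2 \cdot 2 = 3 - \left(-2\right) 2 = 3 - -4 = 3 + 4 = 7$)
$X{\left(j \right)} = -7 + 2 j \left(7 + j\right)$ ($X{\left(j \right)} = -7 + \left(j + j\right) \left(j + 7\right) = -7 + 2 j \left(7 + j\right)$)
$O{\left(n,I \right)} = -4$ ($O{\left(n,I \right)} = -4 + 0 = -4$)
$- \frac{57029}{O{\left(X{\left(11 \right)},205 \right)}} = - \frac{57029}{-4} = \left(-57029\right) \left(- \frac{1}{4}\right) = \frac{57029}{4}$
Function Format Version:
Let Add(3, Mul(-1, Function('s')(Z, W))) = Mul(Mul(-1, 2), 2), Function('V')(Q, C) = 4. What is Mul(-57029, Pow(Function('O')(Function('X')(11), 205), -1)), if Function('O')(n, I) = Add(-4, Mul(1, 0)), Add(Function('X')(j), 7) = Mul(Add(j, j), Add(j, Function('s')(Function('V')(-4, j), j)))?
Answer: Rational(57029, 4) ≈ 14257.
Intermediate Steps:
Function('s')(Z, W) = 7 (Function('s')(Z, W) = Add(3, Mul(-1, Mul(Mul(-1, 2), 2))) = Add(3, Mul(-1, Mul(-2, 2))) = Add(3, Mul(-1, -4)) = Add(3, 4) = 7)
Function('X')(j) = Add(-7, Mul(2, j, Add(7, j))) (Function('X')(j) = Add(-7, Mul(Add(j, j), Add(j, 7))) = Add(-7, Mul(Mul(2, j), Add(7, j))) = Add(-7, Mul(2, j, Add(7, j))))
Function('O')(n, I) = -4 (Function('O')(n, I) = Add(-4, 0) = -4)
Mul(-57029, Pow(Function('O')(Function('X')(11), 205), -1)) = Mul(-57029, Pow(-4, -1)) = Mul(-57029, Rational(-1, 4)) = Rational(57029, 4)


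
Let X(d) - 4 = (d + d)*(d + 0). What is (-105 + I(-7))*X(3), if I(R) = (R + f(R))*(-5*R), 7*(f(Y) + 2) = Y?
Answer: -10010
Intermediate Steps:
f(Y) = -2 + Y/7
X(d) = 4 + 2*d² (X(d) = 4 + (d + d)*(d + 0) = 4 + (2*d)*d = 4 + 2*d²)
I(R) = -5*R*(-2 + 8*R/7) (I(R) = (R + (-2 + R/7))*(-5*R) = (-2 + 8*R/7)*(-5*R) = -5*R*(-2 + 8*R/7))
(-105 + I(-7))*X(3) = (-105 + (10/7)*(-7)*(7 - 4*(-7)))*(4 + 2*3²) = (-105 + (10/7)*(-7)*(7 + 28))*(4 + 2*9) = (-105 + (10/7)*(-7)*35)*(4 + 18) = (-105 - 350)*22 = -455*22 = -10010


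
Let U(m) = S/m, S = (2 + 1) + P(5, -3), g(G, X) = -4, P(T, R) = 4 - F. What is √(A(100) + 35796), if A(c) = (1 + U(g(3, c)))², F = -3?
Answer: √143193/2 ≈ 189.20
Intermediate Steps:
P(T, R) = 7 (P(T, R) = 4 - 1*(-3) = 4 + 3 = 7)
S = 10 (S = (2 + 1) + 7 = 3 + 7 = 10)
U(m) = 10/m
A(c) = 9/4 (A(c) = (1 + 10/(-4))² = (1 + 10*(-¼))² = (1 - 5/2)² = (-3/2)² = 9/4)
√(A(100) + 35796) = √(9/4 + 35796) = √(143193/4) = √143193/2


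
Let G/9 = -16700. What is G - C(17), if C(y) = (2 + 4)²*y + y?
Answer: -150929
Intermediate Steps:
G = -150300 (G = 9*(-16700) = -150300)
C(y) = 37*y (C(y) = 6²*y + y = 36*y + y = 37*y)
G - C(17) = -150300 - 37*17 = -150300 - 1*629 = -150300 - 629 = -150929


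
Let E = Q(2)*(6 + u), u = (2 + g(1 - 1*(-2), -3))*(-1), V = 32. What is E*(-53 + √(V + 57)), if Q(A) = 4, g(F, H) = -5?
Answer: -1908 + 36*√89 ≈ -1568.4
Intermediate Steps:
u = 3 (u = (2 - 5)*(-1) = -3*(-1) = 3)
E = 36 (E = 4*(6 + 3) = 4*9 = 36)
E*(-53 + √(V + 57)) = 36*(-53 + √(32 + 57)) = 36*(-53 + √89) = -1908 + 36*√89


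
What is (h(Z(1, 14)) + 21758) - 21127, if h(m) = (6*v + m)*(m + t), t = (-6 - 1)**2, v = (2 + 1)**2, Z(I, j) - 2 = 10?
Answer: 4657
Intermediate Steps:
Z(I, j) = 12 (Z(I, j) = 2 + 10 = 12)
v = 9 (v = 3**2 = 9)
t = 49 (t = (-7)**2 = 49)
h(m) = (49 + m)*(54 + m) (h(m) = (6*9 + m)*(m + 49) = (54 + m)*(49 + m) = (49 + m)*(54 + m))
(h(Z(1, 14)) + 21758) - 21127 = ((2646 + 12**2 + 103*12) + 21758) - 21127 = ((2646 + 144 + 1236) + 21758) - 21127 = (4026 + 21758) - 21127 = 25784 - 21127 = 4657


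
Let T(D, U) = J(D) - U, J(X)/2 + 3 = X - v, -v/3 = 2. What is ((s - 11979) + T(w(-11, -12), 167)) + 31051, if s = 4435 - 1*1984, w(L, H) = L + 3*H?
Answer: 21268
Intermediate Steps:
v = -6 (v = -3*2 = -6)
s = 2451 (s = 4435 - 1984 = 2451)
J(X) = 6 + 2*X (J(X) = -6 + 2*(X - 1*(-6)) = -6 + 2*(X + 6) = -6 + 2*(6 + X) = -6 + (12 + 2*X) = 6 + 2*X)
T(D, U) = 6 - U + 2*D (T(D, U) = (6 + 2*D) - U = 6 - U + 2*D)
((s - 11979) + T(w(-11, -12), 167)) + 31051 = ((2451 - 11979) + (6 - 1*167 + 2*(-11 + 3*(-12)))) + 31051 = (-9528 + (6 - 167 + 2*(-11 - 36))) + 31051 = (-9528 + (6 - 167 + 2*(-47))) + 31051 = (-9528 + (6 - 167 - 94)) + 31051 = (-9528 - 255) + 31051 = -9783 + 31051 = 21268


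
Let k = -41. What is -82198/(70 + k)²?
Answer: -82198/841 ≈ -97.738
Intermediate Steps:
-82198/(70 + k)² = -82198/(70 - 41)² = -82198/(29²) = -82198/841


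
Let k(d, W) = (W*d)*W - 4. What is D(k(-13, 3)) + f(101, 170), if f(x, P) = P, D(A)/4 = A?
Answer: -314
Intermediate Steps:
k(d, W) = -4 + d*W² (k(d, W) = d*W² - 4 = -4 + d*W²)
D(A) = 4*A
D(k(-13, 3)) + f(101, 170) = 4*(-4 - 13*3²) + 170 = 4*(-4 - 13*9) + 170 = 4*(-4 - 117) + 170 = 4*(-121) + 170 = -484 + 170 = -314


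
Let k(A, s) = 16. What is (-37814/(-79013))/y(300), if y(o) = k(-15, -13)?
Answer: 18907/632104 ≈ 0.029911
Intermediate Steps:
y(o) = 16
(-37814/(-79013))/y(300) = -37814/(-79013)/16 = -37814*(-1/79013)*(1/16) = (37814/79013)*(1/16) = 18907/632104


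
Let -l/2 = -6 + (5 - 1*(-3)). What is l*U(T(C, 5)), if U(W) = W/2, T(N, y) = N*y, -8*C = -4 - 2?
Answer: -15/2 ≈ -7.5000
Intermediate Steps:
C = ¾ (C = -(-4 - 2)/8 = -⅛*(-6) = ¾ ≈ 0.75000)
U(W) = W/2 (U(W) = W*(½) = W/2)
l = -4 (l = -2*(-6 + (5 - 1*(-3))) = -2*(-6 + (5 + 3)) = -2*(-6 + 8) = -2*2 = -4)
l*U(T(C, 5)) = -2*(¾)*5 = -2*15/4 = -4*15/8 = -15/2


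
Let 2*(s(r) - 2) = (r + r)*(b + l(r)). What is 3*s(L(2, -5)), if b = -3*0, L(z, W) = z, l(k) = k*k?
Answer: 30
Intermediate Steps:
l(k) = k²
b = 0
s(r) = 2 + r³ (s(r) = 2 + ((r + r)*(0 + r²))/2 = 2 + ((2*r)*r²)/2 = 2 + (2*r³)/2 = 2 + r³)
3*s(L(2, -5)) = 3*(2 + 2³) = 3*(2 + 8) = 3*10 = 30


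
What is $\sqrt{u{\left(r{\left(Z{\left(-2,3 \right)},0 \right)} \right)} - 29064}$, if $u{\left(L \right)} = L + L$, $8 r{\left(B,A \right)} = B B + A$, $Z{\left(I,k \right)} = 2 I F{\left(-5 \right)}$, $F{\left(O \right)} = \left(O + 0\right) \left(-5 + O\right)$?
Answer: $2 i \sqrt{4766} \approx 138.07 i$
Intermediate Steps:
$F{\left(O \right)} = O \left(-5 + O\right)$
$Z{\left(I,k \right)} = 100 I$ ($Z{\left(I,k \right)} = 2 I \left(- 5 \left(-5 - 5\right)\right) = 2 I \left(\left(-5\right) \left(-10\right)\right) = 2 I 50 = 100 I$)
$r{\left(B,A \right)} = \frac{A}{8} + \frac{B^{2}}{8}$ ($r{\left(B,A \right)} = \frac{B B + A}{8} = \frac{B^{2} + A}{8} = \frac{A + B^{2}}{8} = \frac{A}{8} + \frac{B^{2}}{8}$)
$u{\left(L \right)} = 2 L$
$\sqrt{u{\left(r{\left(Z{\left(-2,3 \right)},0 \right)} \right)} - 29064} = \sqrt{2 \left(\frac{1}{8} \cdot 0 + \frac{\left(100 \left(-2\right)\right)^{2}}{8}\right) - 29064} = \sqrt{2 \left(0 + \frac{\left(-200\right)^{2}}{8}\right) - 29064} = \sqrt{2 \left(0 + \frac{1}{8} \cdot 40000\right) - 29064} = \sqrt{2 \left(0 + 5000\right) - 29064} = \sqrt{2 \cdot 5000 - 29064} = \sqrt{10000 - 29064} = \sqrt{-19064} = 2 i \sqrt{4766}$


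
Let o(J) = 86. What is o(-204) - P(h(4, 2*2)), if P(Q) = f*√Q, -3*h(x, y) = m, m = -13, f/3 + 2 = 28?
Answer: 86 - 26*√39 ≈ -76.370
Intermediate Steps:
f = 78 (f = -6 + 3*28 = -6 + 84 = 78)
h(x, y) = 13/3 (h(x, y) = -⅓*(-13) = 13/3)
P(Q) = 78*√Q
o(-204) - P(h(4, 2*2)) = 86 - 78*√(13/3) = 86 - 78*√39/3 = 86 - 26*√39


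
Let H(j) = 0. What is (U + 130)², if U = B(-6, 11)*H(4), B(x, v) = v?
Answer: 16900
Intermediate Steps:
U = 0 (U = 11*0 = 0)
(U + 130)² = (0 + 130)² = 130² = 16900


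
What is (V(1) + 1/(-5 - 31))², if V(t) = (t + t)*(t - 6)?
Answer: 130321/1296 ≈ 100.56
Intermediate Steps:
V(t) = 2*t*(-6 + t) (V(t) = (2*t)*(-6 + t) = 2*t*(-6 + t))
(V(1) + 1/(-5 - 31))² = (2*1*(-6 + 1) + 1/(-5 - 31))² = (2*1*(-5) + 1/(-36))² = (-10 - 1/36)² = (-361/36)² = 130321/1296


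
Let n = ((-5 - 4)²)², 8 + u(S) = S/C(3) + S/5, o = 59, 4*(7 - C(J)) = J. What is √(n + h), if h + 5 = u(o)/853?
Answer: √119255397443/4265 ≈ 80.969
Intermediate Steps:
C(J) = 7 - J/4
u(S) = -8 + 9*S/25 (u(S) = -8 + (S/(7 - ¼*3) + S/5) = -8 + (S/(7 - ¾) + S*(⅕)) = -8 + (S/(25/4) + S/5) = -8 + (S*(4/25) + S/5) = -8 + (4*S/25 + S/5) = -8 + 9*S/25)
n = 6561 (n = ((-9)²)² = 81² = 6561)
h = -106294/21325 (h = -5 + (-8 + (9/25)*59)/853 = -5 + (-8 + 531/25)*(1/853) = -5 + (331/25)*(1/853) = -5 + 331/21325 = -106294/21325 ≈ -4.9845)
√(n + h) = √(6561 - 106294/21325) = √(139807031/21325) = √119255397443/4265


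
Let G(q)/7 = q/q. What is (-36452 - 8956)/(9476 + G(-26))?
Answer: -15136/3161 ≈ -4.7884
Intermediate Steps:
G(q) = 7 (G(q) = 7*(q/q) = 7*1 = 7)
(-36452 - 8956)/(9476 + G(-26)) = (-36452 - 8956)/(9476 + 7) = -45408/9483 = -45408*1/9483 = -15136/3161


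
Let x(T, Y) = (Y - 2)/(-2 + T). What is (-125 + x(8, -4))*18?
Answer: -2268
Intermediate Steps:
x(T, Y) = (-2 + Y)/(-2 + T)
(-125 + x(8, -4))*18 = (-125 + (-2 - 4)/(-2 + 8))*18 = (-125 - 6/6)*18 = (-125 + (⅙)*(-6))*18 = (-125 - 1)*18 = -126*18 = -2268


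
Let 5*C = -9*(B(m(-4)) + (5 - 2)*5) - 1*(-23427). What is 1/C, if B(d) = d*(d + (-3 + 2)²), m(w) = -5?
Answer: 5/23112 ≈ 0.00021634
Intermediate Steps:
B(d) = d*(1 + d) (B(d) = d*(d + (-1)²) = d*(d + 1) = d*(1 + d))
C = 23112/5 (C = (-9*(-5*(1 - 5) + (5 - 2)*5) - 1*(-23427))/5 = (-9*(-5*(-4) + 3*5) + 23427)/5 = (-9*(20 + 15) + 23427)/5 = (-9*35 + 23427)/5 = (-315 + 23427)/5 = (⅕)*23112 = 23112/5 ≈ 4622.4)
1/C = 1/(23112/5) = 5/23112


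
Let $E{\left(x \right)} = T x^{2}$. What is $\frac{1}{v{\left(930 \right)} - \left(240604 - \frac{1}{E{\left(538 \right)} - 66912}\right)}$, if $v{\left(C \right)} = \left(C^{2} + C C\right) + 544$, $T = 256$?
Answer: $\frac{74030752}{110286572484481} \approx 6.7126 \cdot 10^{-7}$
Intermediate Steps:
$v{\left(C \right)} = 544 + 2 C^{2}$ ($v{\left(C \right)} = \left(C^{2} + C^{2}\right) + 544 = 2 C^{2} + 544 = 544 + 2 C^{2}$)
$E{\left(x \right)} = 256 x^{2}$
$\frac{1}{v{\left(930 \right)} - \left(240604 - \frac{1}{E{\left(538 \right)} - 66912}\right)} = \frac{1}{\left(544 + 2 \cdot 930^{2}\right) - \left(240604 - \frac{1}{256 \cdot 538^{2} - 66912}\right)} = \frac{1}{\left(544 + 2 \cdot 864900\right) - \left(240604 - \frac{1}{256 \cdot 289444 - 66912}\right)} = \frac{1}{\left(544 + 1729800\right) - \left(240604 - \frac{1}{74097664 - 66912}\right)} = \frac{1}{1730344 - \left(240604 - \frac{1}{74030752}\right)} = \frac{1}{1730344 + \left(\left(-39137 + \frac{1}{74030752}\right) - 201467\right)} = \frac{1}{1730344 - \frac{17812095054207}{74030752}} = \frac{1}{\frac{110286572484481}{74030752}} = \frac{74030752}{110286572484481}$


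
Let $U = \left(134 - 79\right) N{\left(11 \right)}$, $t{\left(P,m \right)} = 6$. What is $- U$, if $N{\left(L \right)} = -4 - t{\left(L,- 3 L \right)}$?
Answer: $550$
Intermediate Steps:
$N{\left(L \right)} = -10$ ($N{\left(L \right)} = -4 - 6 = -10$)
$U = -550$ ($U = \left(134 - 79\right) \left(-10\right) = 55 \left(-10\right) = -550$)
$- U = \left(-1\right) \left(-550\right) = 550$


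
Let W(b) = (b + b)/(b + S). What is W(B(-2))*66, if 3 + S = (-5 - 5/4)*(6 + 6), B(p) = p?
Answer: 33/10 ≈ 3.3000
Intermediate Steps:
S = -78 (S = -3 + (-5 - 5/4)*(6 + 6) = -3 + (-5 - 5*1/4)*12 = -3 + (-5 - 5/4)*12 = -3 - 25/4*12 = -3 - 75 = -78)
W(b) = 2*b/(-78 + b) (W(b) = (b + b)/(b - 78) = (2*b)/(-78 + b) = 2*b/(-78 + b))
W(B(-2))*66 = (2*(-2)/(-78 - 2))*66 = (2*(-2)/(-80))*66 = (2*(-2)*(-1/80))*66 = (1/20)*66 = 33/10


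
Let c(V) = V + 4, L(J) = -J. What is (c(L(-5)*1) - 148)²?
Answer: 19321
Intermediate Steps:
c(V) = 4 + V
(c(L(-5)*1) - 148)² = ((4 - 1*(-5)*1) - 148)² = ((4 + 5*1) - 148)² = ((4 + 5) - 148)² = (9 - 148)² = (-139)² = 19321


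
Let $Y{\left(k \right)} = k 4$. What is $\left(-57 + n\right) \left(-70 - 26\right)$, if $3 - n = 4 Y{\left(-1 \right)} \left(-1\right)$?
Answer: $6720$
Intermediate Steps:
$Y{\left(k \right)} = 4 k$
$n = -13$ ($n = 3 - 4 \cdot 4 \left(-1\right) \left(-1\right) = 3 - 4 \left(-4\right) \left(-1\right) = 3 - \left(-16\right) \left(-1\right) = 3 - 16 = -13$)
$\left(-57 + n\right) \left(-70 - 26\right) = \left(-57 - 13\right) \left(-70 - 26\right) = - 70 \left(-70 - 26\right) = \left(-70\right) \left(-96\right) = 6720$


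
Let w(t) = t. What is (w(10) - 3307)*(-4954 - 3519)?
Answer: 27935481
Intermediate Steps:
(w(10) - 3307)*(-4954 - 3519) = (10 - 3307)*(-4954 - 3519) = -3297*(-8473) = 27935481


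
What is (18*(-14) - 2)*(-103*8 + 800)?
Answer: 6096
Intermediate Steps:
(18*(-14) - 2)*(-103*8 + 800) = (-252 - 2)*(-824 + 800) = -254*(-24) = 6096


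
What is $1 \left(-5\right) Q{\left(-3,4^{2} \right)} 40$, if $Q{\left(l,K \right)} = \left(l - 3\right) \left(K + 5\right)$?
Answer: $25200$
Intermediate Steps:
$Q{\left(l,K \right)} = \left(-3 + l\right) \left(5 + K\right)$
$1 \left(-5\right) Q{\left(-3,4^{2} \right)} 40 = 1 \left(-5\right) \left(-15 - 3 \cdot 4^{2} + 5 \left(-3\right) + 4^{2} \left(-3\right)\right) 40 = - 5 \left(-15 - 48 - 15 + 16 \left(-3\right)\right) 40 = - 5 \left(-15 - 48 - 15 - 48\right) 40 = \left(-5\right) \left(-126\right) 40 = 630 \cdot 40 = 25200$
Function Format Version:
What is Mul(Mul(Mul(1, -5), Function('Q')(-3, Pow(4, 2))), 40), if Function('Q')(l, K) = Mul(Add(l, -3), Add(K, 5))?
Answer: 25200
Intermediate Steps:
Function('Q')(l, K) = Mul(Add(-3, l), Add(5, K))
Mul(Mul(Mul(1, -5), Function('Q')(-3, Pow(4, 2))), 40) = Mul(Mul(Mul(1, -5), Add(-15, Mul(-3, Pow(4, 2)), Mul(5, -3), Mul(Pow(4, 2), -3))), 40) = Mul(Mul(-5, Add(-15, Mul(-3, 16), -15, Mul(16, -3))), 40) = Mul(Mul(-5, Add(-15, -48, -15, -48)), 40) = Mul(Mul(-5, -126), 40) = Mul(630, 40) = 25200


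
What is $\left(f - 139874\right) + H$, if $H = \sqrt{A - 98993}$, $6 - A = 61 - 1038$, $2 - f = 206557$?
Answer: $-346429 + 99 i \sqrt{10} \approx -3.4643 \cdot 10^{5} + 313.07 i$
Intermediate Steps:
$f = -206555$ ($f = 2 - 206557 = -206555$)
$A = 983$ ($A = 6 - \left(61 - 1038\right) = 6 - -977 = 6 + 977 = 983$)
$H = 99 i \sqrt{10}$ ($H = \sqrt{983 - 98993} = \sqrt{-98010} = 99 i \sqrt{10} \approx 313.07 i$)
$\left(f - 139874\right) + H = \left(-206555 - 139874\right) + 99 i \sqrt{10} = -346429 + 99 i \sqrt{10}$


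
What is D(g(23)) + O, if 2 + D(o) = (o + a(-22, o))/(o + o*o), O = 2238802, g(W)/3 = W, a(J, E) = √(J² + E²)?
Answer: 156716001/70 + √5245/4830 ≈ 2.2388e+6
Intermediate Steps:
a(J, E) = √(E² + J²)
g(W) = 3*W
D(o) = -2 + (o + √(484 + o²))/(o + o²) (D(o) = -2 + (o + √(o² + (-22)²))/(o + o*o) = -2 + (o + √(o² + 484))/(o + o²) = -2 + (o + √(484 + o²))/(o + o²))
D(g(23)) + O = (√(484 + (3*23)²) - 3*23 - 2*(3*23)²)/(((3*23))*(1 + 3*23)) + 2238802 = (√(484 + 69²) - 1*69 - 2*69²)/(69*(1 + 69)) + 2238802 = (1/69)*(√(484 + 4761) - 69 - 2*4761)/70 + 2238802 = (1/69)*(1/70)*(√5245 - 69 - 9522) + 2238802 = (1/69)*(1/70)*(-9591 + √5245) + 2238802 = (-139/70 + √5245/4830) + 2238802 = 156716001/70 + √5245/4830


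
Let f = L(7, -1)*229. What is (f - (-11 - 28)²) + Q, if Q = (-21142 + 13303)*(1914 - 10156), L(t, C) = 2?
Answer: 64607975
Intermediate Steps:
Q = 64609038 (Q = -7839*(-8242) = 64609038)
f = 458 (f = 2*229 = 458)
(f - (-11 - 28)²) + Q = (458 - (-11 - 28)²) + 64609038 = (458 - 1*(-39)²) + 64609038 = (458 - 1*1521) + 64609038 = (458 - 1521) + 64609038 = -1063 + 64609038 = 64607975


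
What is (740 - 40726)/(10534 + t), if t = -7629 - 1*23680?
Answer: 39986/20775 ≈ 1.9247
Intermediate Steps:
t = -31309 (t = -7629 - 23680 = -31309)
(740 - 40726)/(10534 + t) = (740 - 40726)/(10534 - 31309) = -39986/(-20775) = -39986*(-1/20775) = 39986/20775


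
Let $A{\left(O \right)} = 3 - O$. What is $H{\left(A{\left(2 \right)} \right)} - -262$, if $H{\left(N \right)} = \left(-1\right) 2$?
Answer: $260$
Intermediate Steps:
$H{\left(N \right)} = -2$
$H{\left(A{\left(2 \right)} \right)} - -262 = -2 - -262 = -2 + 262 = 260$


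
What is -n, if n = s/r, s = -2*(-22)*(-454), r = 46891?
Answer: 19976/46891 ≈ 0.42601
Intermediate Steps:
s = -19976 (s = 44*(-454) = -19976)
n = -19976/46891 ≈ -0.42601
-n = -1*(-19976/46891) = 19976/46891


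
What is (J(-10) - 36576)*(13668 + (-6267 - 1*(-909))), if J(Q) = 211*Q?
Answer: -321480660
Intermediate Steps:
(J(-10) - 36576)*(13668 + (-6267 - 1*(-909))) = (211*(-10) - 36576)*(13668 + (-6267 - 1*(-909))) = (-2110 - 36576)*(13668 + (-6267 + 909)) = -38686*(13668 - 5358) = -38686*8310 = -321480660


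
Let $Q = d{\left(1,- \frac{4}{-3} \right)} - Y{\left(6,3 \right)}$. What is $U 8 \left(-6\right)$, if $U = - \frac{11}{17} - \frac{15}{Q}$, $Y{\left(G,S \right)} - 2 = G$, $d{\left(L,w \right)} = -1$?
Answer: $- \frac{832}{17} \approx -48.941$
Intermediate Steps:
$Y{\left(G,S \right)} = 2 + G$
$Q = -9$ ($Q = -1 - \left(2 + 6\right) = -1 - 8 = -9$)
$U = \frac{52}{51}$ ($U = - \frac{11}{17} - \frac{15}{-9} = \left(-11\right) \frac{1}{17} - - \frac{5}{3} = - \frac{11}{17} + \frac{5}{3} = \frac{52}{51} \approx 1.0196$)
$U 8 \left(-6\right) = \frac{52}{51} \cdot 8 \left(-6\right) = \frac{416}{51} \left(-6\right) = - \frac{832}{17}$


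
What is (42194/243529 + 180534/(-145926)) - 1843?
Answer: -992922596254/538442619 ≈ -1844.1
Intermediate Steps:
(42194/243529 + 180534/(-145926)) - 1843 = (42194*(1/243529) + 180534*(-1/145926)) - 1843 = (42194/243529 - 30089/24321) - 1843 = -572849437/538442619 - 1843 = -992922596254/538442619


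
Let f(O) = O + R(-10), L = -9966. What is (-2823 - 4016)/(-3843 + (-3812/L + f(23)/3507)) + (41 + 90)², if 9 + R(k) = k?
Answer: 384166999451336/22383728303 ≈ 17163.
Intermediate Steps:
R(k) = -9 + k
f(O) = -19 + O (f(O) = O + (-9 - 10) = O - 19 = -19 + O)
(-2823 - 4016)/(-3843 + (-3812/L + f(23)/3507)) + (41 + 90)² = (-2823 - 4016)/(-3843 + (-3812/(-9966) + (-19 + 23)/3507)) + (41 + 90)² = -6839/(-3843 + (-3812*(-1/9966) + 4*(1/3507))) + 131² = -6839/(-3843 + (1906/4983 + 4/3507)) + 17161 = -6839/(-3843 + 2234758/5825127) + 17161 = -6839/(-22383728303/5825127) + 17161 = -6839*(-5825127/22383728303) + 17161 = 39838043553/22383728303 + 17161 = 384166999451336/22383728303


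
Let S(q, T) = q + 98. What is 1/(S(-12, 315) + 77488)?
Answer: 1/77574 ≈ 1.2891e-5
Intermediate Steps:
S(q, T) = 98 + q
1/(S(-12, 315) + 77488) = 1/((98 - 12) + 77488) = 1/(86 + 77488) = 1/77574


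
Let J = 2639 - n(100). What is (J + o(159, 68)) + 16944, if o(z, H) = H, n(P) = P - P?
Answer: 19651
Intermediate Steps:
n(P) = 0
J = 2639 (J = 2639 - 1*0 = 2639 + 0 = 2639)
(J + o(159, 68)) + 16944 = (2639 + 68) + 16944 = 2707 + 16944 = 19651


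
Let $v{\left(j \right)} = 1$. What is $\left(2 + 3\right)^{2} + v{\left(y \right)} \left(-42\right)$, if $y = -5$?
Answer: $-17$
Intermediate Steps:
$\left(2 + 3\right)^{2} + v{\left(y \right)} \left(-42\right) = \left(2 + 3\right)^{2} + 1 \left(-42\right) = 5^{2} - 42 = 25 - 42 = -17$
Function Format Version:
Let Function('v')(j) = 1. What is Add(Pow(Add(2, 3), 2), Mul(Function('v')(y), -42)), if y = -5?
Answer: -17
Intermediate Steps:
Add(Pow(Add(2, 3), 2), Mul(Function('v')(y), -42)) = Add(Pow(Add(2, 3), 2), Mul(1, -42)) = Add(Pow(5, 2), -42) = Add(25, -42) = -17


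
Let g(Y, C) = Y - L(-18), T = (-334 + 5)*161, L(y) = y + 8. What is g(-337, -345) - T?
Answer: 52642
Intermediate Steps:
L(y) = 8 + y
T = -52969 (T = -329*161 = -52969)
g(Y, C) = 10 + Y (g(Y, C) = Y - (8 - 18) = Y - 1*(-10) = Y + 10 = 10 + Y)
g(-337, -345) - T = (10 - 337) - 1*(-52969) = -327 + 52969 = 52642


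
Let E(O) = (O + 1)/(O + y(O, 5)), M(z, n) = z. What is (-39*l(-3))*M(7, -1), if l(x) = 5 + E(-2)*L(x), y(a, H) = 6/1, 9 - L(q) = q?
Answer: -546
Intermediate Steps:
L(q) = 9 - q
y(a, H) = 6 (y(a, H) = 6*1 = 6)
E(O) = (1 + O)/(6 + O) (E(O) = (O + 1)/(O + 6) = (1 + O)/(6 + O))
l(x) = 11/4 + x/4 (l(x) = 5 + ((1 - 2)/(6 - 2))*(9 - x) = 5 + (-1/4)*(9 - x) = 5 + ((¼)*(-1))*(9 - x) = 5 - (9 - x)/4 = 5 + (-9/4 + x/4) = 11/4 + x/4)
(-39*l(-3))*M(7, -1) = -39*(11/4 + (¼)*(-3))*7 = -39*(11/4 - ¾)*7 = -39*2*7 = -78*7 = -546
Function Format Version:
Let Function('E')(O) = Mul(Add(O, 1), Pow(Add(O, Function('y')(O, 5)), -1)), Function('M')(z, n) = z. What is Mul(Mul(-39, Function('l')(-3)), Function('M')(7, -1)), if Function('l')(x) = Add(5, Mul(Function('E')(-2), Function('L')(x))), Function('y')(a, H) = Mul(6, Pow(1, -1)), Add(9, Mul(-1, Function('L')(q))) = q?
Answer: -546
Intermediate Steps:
Function('L')(q) = Add(9, Mul(-1, q))
Function('y')(a, H) = 6 (Function('y')(a, H) = Mul(6, 1) = 6)
Function('E')(O) = Mul(Pow(Add(6, O), -1), Add(1, O)) (Function('E')(O) = Mul(Add(O, 1), Pow(Add(O, 6), -1)) = Mul(Add(1, O), Pow(Add(6, O), -1)) = Mul(Pow(Add(6, O), -1), Add(1, O)))
Function('l')(x) = Add(Rational(11, 4), Mul(Rational(1, 4), x)) (Function('l')(x) = Add(5, Mul(Mul(Pow(Add(6, -2), -1), Add(1, -2)), Add(9, Mul(-1, x)))) = Add(5, Mul(Mul(Pow(4, -1), -1), Add(9, Mul(-1, x)))) = Add(5, Mul(Mul(Rational(1, 4), -1), Add(9, Mul(-1, x)))) = Add(5, Mul(Rational(-1, 4), Add(9, Mul(-1, x)))) = Add(5, Add(Rational(-9, 4), Mul(Rational(1, 4), x))) = Add(Rational(11, 4), Mul(Rational(1, 4), x)))
Mul(Mul(-39, Function('l')(-3)), Function('M')(7, -1)) = Mul(Mul(-39, Add(Rational(11, 4), Mul(Rational(1, 4), -3))), 7) = Mul(Mul(-39, Add(Rational(11, 4), Rational(-3, 4))), 7) = Mul(Mul(-39, 2), 7) = Mul(-78, 7) = -546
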